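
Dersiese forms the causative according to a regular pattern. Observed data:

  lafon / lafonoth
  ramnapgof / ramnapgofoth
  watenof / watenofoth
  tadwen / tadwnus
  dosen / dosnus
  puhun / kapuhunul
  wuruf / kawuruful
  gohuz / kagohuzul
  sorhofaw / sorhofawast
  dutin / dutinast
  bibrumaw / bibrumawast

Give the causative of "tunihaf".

lafon and tadwen both end in -n yet inflect differently (lafonoth, tadwnus), so the final letter is not what conditions the rule; the last vowel is.
"tunihaf" has last vowel 'a'. The stems whose last vowel is 'a' (sorhofaw → sorhofawast, bibrumaw → bibrumawast) add -ast.
The other patterns: stems whose last vowel is 'o' add -oth; stems whose last vowel is 'e' delete the last vowel and add -us; stems whose last vowel is 'u' add ka- … -ul around the stem.
So tunihaf → tunihafast.

tunihafast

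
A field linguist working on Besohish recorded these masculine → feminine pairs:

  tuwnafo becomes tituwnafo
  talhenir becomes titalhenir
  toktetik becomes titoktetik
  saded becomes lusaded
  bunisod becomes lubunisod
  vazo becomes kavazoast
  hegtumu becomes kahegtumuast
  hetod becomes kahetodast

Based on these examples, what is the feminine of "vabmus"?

tuwnafo and vazo both end in -o yet inflect differently (tituwnafo, kavazoast), so the final letter is not what conditions the rule; the first letter is.
"vabmus" begins with v-. The one such stem in the data (vazo → kavazoast) adds ka- … -ast around the stem, so the same rule applies.
So vabmus → kavabmusast.

kavabmusast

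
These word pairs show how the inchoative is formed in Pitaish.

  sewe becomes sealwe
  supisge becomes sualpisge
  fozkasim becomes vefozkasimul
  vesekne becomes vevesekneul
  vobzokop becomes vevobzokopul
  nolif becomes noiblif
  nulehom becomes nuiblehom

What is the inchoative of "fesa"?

sewe and vesekne both end in -e yet inflect differently (sealwe, vevesekneul), so the final letter is not what conditions the rule; the first letter is.
"fesa" begins with f-. The one such stem in the data (fozkasim → vefozkasimul) adds ve- … -ul around the stem, so the same rule applies.
The other patterns: stems beginning with s- insert -al- after the first vowel; stems beginning with n- insert -ib- after the first vowel.
So fesa → vefesaul.

vefesaul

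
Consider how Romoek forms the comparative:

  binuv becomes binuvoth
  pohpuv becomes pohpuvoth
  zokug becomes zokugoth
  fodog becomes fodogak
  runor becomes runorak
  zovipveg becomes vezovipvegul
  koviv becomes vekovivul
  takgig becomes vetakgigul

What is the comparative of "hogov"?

zokug and fodog both end in -g yet inflect differently (zokugoth, fodogak), so the final letter is not what conditions the rule; the last vowel is.
"hogov" has last vowel 'o'. The stems whose last vowel is 'o' (fodog → fodogak, runor → runorak) add -ak.
The other patterns: stems whose last vowel is 'u' add -oth; stems whose last vowel is 'e' or 'i' add ve- … -ul around the stem.
So hogov → hogovak.

hogovak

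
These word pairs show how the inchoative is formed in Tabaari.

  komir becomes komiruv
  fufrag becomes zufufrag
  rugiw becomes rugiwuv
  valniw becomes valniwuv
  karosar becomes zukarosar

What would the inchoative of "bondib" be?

"bondib" has last vowel 'i'. The stems whose last vowel is 'i' (komir → komiruv, rugiw → rugiwuv, valniw → valniwuv) add -uv.
So bondib → bondibuv.

bondibuv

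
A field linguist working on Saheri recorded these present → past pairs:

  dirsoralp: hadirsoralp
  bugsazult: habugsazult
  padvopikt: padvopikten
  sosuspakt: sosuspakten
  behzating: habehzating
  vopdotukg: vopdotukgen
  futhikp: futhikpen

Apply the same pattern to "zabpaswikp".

vopdotukg and behzating both end in -g yet inflect differently (vopdotukgen, habehzating), so the final letter is not what conditions the rule; the second-to-last letter is.
"zabpaswikp" has second-to-last letter 'k'. The stems whose second-to-last letter is 'k' (padvopikt → padvopikten, sosuspakt → sosuspakten, futhikp → futhikpen) add -en.
So zabpaswikp → zabpaswikpen.

zabpaswikpen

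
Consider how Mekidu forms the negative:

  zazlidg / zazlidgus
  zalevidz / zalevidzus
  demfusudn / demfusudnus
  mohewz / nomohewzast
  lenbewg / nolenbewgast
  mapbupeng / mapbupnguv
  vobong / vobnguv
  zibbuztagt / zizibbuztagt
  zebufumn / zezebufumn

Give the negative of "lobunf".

lobnfuv

zalevidz and mohewz both end in -z yet inflect differently (zalevidzus, nomohewzast), so the final letter is not what conditions the rule; the second-to-last letter is.
"lobunf" has second-to-last letter 'n'. The stems whose second-to-last letter is 'n' (mapbupeng → mapbupnguv, vobong → vobnguv) delete the last vowel and add -uv.
The other patterns: stems whose second-to-last letter is 'd' add -us; stems whose second-to-last letter is 'w' add no- … -ast around the stem; stems whose second-to-last letter is 'g' or 'm' repeat the first consonant+vowel as a prefix.
So lobunf → lobnfuv.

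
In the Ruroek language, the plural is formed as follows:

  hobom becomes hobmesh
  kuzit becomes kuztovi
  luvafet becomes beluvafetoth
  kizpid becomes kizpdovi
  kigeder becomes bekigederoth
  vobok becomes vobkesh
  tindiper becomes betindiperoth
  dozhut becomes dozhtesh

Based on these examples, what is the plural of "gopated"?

begopatedoth

"gopated" has last vowel 'e'. The stems whose last vowel is 'e' (kigeder → bekigederoth, luvafet → beluvafetoth, tindiper → betindiperoth) add be- … -oth around the stem.
So gopated → begopatedoth.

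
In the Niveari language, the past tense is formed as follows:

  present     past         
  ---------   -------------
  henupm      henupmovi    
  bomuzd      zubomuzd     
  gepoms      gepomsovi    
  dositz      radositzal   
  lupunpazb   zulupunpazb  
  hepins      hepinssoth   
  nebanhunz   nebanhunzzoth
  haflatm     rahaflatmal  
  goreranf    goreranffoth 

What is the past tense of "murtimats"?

ramurtimatsal

nebanhunz and dositz both end in -z yet inflect differently (nebanhunzzoth, radositzal), so the final letter is not what conditions the rule; the second-to-last letter is.
"murtimats" has second-to-last letter 't'. The stems whose second-to-last letter is 't' (haflatm → rahaflatmal, dositz → radositzal) add ra- … -al around the stem.
The other patterns: stems whose second-to-last letter is 'n' double the final consonant and add -oth; stems whose second-to-last letter is 'z' add the prefix zu-; stems whose second-to-last letter is 'm' or 'p' add -ovi.
So murtimats → ramurtimatsal.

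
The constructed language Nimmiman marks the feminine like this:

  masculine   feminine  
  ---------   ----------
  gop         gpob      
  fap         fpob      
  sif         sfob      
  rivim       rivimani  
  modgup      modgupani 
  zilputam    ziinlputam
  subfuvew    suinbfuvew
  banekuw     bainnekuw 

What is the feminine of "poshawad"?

"poshawad" has 3 vowels. The stems with 3 vowels (zilputam → ziinlputam, subfuvew → suinbfuvew, banekuw → bainnekuw) insert -in- after the first vowel.
The other patterns: stems with 1 vowel delete the last vowel and add -ob; stems with 2 vowels add -ani.
So poshawad → poinshawad.

poinshawad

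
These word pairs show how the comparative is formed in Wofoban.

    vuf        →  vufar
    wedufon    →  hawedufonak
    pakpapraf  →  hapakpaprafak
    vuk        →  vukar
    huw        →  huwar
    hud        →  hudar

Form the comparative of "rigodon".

harigodonak

"rigodon" has 3 vowels. The stems with 3 vowels (pakpapraf → hapakpaprafak, wedufon → hawedufonak) add ha- … -ak around the stem.
The other pattern: stems with 1 vowel add -ar.
So rigodon → harigodonak.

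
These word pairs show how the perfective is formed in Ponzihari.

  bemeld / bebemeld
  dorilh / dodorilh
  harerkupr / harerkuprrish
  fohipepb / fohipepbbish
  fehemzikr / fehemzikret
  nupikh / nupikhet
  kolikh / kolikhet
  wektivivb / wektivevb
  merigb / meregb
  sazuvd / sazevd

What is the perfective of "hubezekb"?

"hubezekb" has second-to-last letter 'k'. The stems whose second-to-last letter is 'k' (fehemzikr → fehemzikret, nupikh → nupikhet, kolikh → kolikhet) add -et.
So hubezekb → hubezekbet.

hubezekbet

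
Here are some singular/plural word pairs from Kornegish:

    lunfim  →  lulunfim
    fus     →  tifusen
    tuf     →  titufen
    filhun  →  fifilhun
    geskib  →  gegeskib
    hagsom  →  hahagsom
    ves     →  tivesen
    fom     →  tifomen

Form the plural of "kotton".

fom and lunfim both end in -m yet inflect differently (tifomen, lulunfim), so the final letter is not what conditions the rule; the number of vowels is.
"kotton" has 2 vowels. The stems with 2 vowels (lunfim → lulunfim, hagsom → hahagsom, filhun → fifilhun) repeat the first consonant+vowel as a prefix.
The other pattern: stems with 1 vowel add ti- … -en around the stem.
So kotton → kokotton.

kokotton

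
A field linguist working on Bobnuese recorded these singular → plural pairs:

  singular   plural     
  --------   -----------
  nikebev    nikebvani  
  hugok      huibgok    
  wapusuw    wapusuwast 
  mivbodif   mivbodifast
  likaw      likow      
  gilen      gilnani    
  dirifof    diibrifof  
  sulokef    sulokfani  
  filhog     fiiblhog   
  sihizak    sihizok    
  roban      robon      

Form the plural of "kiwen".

dirifof and mivbodif both end in -f yet inflect differently (diibrifof, mivbodifast), so the final letter is not what conditions the rule; the last vowel is.
"kiwen" has last vowel 'e'. The stems whose last vowel is 'e' (sulokef → sulokfani, nikebev → nikebvani, gilen → gilnani) delete the last vowel and add -ani.
The other patterns: stems whose last vowel is 'o' insert -ib- after the first vowel; stems whose last vowel is 'i' or 'u' add -ast; stems whose last vowel is 'a' change the last vowel to 'o'.
So kiwen → kiwnani.

kiwnani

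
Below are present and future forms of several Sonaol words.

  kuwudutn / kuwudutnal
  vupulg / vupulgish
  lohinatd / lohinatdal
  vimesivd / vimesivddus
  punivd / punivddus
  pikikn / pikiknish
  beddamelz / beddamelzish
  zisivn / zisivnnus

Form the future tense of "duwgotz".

duwgotzal

"duwgotz" has second-to-last letter 't'. The stems whose second-to-last letter is 't' (kuwudutn → kuwudutnal, lohinatd → lohinatdal) add -al.
So duwgotz → duwgotzal.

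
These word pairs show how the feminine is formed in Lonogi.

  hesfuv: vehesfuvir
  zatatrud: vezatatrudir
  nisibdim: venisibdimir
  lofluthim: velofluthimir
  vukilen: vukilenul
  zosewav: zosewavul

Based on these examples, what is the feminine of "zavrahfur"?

hesfuv and zosewav both end in -v yet inflect differently (vehesfuvir, zosewavul), so the final letter is not what conditions the rule; the last vowel is.
"zavrahfur" has last vowel 'u'. The stems whose last vowel is 'u' (hesfuv → vehesfuvir, zatatrud → vezatatrudir) add ve- … -ir around the stem.
So zavrahfur → vezavrahfurir.

vezavrahfurir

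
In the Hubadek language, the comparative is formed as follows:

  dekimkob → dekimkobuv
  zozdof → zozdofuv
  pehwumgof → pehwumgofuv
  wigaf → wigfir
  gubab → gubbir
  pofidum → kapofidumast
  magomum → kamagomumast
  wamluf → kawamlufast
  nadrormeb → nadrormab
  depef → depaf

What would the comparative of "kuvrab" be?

"kuvrab" has last vowel 'a'. The stems whose last vowel is 'a' (wigaf → wigfir, gubab → gubbir) delete the last vowel and add -ir.
So kuvrab → kuvrbir.

kuvrbir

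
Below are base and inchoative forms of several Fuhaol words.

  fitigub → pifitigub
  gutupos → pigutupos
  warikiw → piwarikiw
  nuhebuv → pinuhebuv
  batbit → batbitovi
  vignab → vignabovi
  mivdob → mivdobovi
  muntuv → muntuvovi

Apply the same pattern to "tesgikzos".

pitesgikzos

"tesgikzos" has 3 vowels. The stems with 3 vowels (fitigub → pifitigub, gutupos → pigutupos, warikiw → piwarikiw) add the prefix pi-.
So tesgikzos → pitesgikzos.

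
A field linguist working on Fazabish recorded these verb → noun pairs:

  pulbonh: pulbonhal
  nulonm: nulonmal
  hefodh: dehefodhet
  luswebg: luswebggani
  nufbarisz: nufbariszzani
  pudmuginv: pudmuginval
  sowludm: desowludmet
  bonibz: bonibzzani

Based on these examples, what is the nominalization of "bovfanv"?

hefodh and pulbonh both end in -h yet inflect differently (dehefodhet, pulbonhal), so the final letter is not what conditions the rule; the second-to-last letter is.
"bovfanv" has second-to-last letter 'n'. The stems whose second-to-last letter is 'n' (pulbonh → pulbonhal, pudmuginv → pudmuginval, nulonm → nulonmal) add -al.
So bovfanv → bovfanval.

bovfanval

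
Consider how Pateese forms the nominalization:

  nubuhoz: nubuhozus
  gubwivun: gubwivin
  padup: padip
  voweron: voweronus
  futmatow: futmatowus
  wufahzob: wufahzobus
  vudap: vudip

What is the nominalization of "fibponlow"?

fibponlowus

voweron and gubwivun both end in -n yet inflect differently (voweronus, gubwivin), so the final letter is not what conditions the rule; the last vowel is.
"fibponlow" has last vowel 'o'. The stems whose last vowel is 'o' (voweron → voweronus, wufahzob → wufahzobus, nubuhoz → nubuhozus) add -us.
The other pattern: stems whose last vowel is 'a' or 'u' change the last vowel to 'i'.
So fibponlow → fibponlowus.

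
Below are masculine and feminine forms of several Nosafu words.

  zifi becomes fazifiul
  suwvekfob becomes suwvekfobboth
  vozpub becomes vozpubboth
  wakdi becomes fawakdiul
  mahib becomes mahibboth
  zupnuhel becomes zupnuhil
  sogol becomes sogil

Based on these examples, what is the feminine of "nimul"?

nimil

"nimul" ends in -l. The stems ending in -l (sogol → sogil, zupnuhel → zupnuhil) change the last vowel to 'i'.
The other patterns: stems ending in -b double the final consonant and add -oth; stems ending in -i add fa- … -ul around the stem.
So nimul → nimil.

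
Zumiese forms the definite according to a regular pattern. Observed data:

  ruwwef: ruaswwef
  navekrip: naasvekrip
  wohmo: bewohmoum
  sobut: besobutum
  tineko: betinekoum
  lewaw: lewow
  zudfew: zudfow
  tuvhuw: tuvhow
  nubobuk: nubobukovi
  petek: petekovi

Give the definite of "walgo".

ruwwef and zudfew both have last vowel 'e' yet inflect differently (ruaswwef, zudfow), so the last vowel is not what conditions the rule; the final letter is.
"walgo" ends in -o. The stems ending in -o (wohmo → bewohmoum, tineko → betinekoum) add be- … -um around the stem.
So walgo → bewalgoum.

bewalgoum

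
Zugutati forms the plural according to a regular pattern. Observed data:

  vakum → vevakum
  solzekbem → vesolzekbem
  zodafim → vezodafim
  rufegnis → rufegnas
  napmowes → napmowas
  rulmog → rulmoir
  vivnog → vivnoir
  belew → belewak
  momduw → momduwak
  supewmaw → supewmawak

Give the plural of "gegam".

vegegam

zodafim and rufegnis both have last vowel 'i' yet inflect differently (vezodafim, rufegnas), so the last vowel is not what conditions the rule; the final letter is.
"gegam" ends in -m. The stems ending in -m (vakum → vevakum, solzekbem → vesolzekbem, zodafim → vezodafim) add the prefix ve-.
So gegam → vegegam.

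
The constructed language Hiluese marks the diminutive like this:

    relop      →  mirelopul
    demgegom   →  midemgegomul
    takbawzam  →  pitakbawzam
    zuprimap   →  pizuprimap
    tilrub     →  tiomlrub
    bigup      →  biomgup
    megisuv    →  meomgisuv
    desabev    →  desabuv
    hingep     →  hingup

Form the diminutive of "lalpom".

milalpomul

demgegom and takbawzam both end in -m yet inflect differently (midemgegomul, pitakbawzam), so the final letter is not what conditions the rule; the last vowel is.
"lalpom" has last vowel 'o'. The stems whose last vowel is 'o' (relop → mirelopul, demgegom → midemgegomul) add mi- … -ul around the stem.
The other patterns: stems whose last vowel is 'a' add the prefix pi-; stems whose last vowel is 'u' insert -om- after the first vowel; stems whose last vowel is 'e' change the last vowel to 'u'.
So lalpom → milalpomul.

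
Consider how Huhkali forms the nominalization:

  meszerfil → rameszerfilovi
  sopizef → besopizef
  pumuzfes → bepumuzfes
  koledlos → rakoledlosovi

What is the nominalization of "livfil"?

ralivfilovi

pumuzfes and koledlos both end in -s yet inflect differently (bepumuzfes, rakoledlosovi), so the final letter is not what conditions the rule; the last vowel is.
"livfil" has last vowel 'i'. The one such stem in the data (meszerfil → rameszerfilovi) adds ra- … -ovi around the stem, so the same rule applies.
The other pattern: stems whose last vowel is 'e' add the prefix be-.
So livfil → ralivfilovi.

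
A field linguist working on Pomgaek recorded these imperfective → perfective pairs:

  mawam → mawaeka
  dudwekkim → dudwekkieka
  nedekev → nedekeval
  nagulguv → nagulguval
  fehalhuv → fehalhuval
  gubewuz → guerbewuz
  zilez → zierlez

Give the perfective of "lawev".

laweval

"lawev" ends in -v. The stems ending in -v (nedekev → nedekeval, nagulguv → nagulguval, fehalhuv → fehalhuval) add -al.
So lawev → laweval.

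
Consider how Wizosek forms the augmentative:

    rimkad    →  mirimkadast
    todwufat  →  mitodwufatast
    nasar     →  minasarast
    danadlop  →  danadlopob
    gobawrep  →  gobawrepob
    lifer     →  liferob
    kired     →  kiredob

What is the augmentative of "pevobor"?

pevoborob

nasar and lifer both end in -r yet inflect differently (minasarast, liferob), so the final letter is not what conditions the rule; the last vowel is.
"pevobor" has last vowel 'o'. The one such stem in the data (danadlop → danadlopob) adds -ob, so the same rule applies.
The other pattern: stems whose last vowel is 'a' add mi- … -ast around the stem.
So pevobor → pevoborob.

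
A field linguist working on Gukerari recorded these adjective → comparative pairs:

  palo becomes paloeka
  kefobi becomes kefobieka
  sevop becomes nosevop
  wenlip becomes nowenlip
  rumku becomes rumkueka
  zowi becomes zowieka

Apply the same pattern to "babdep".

palo and sevop both have last vowel 'o' yet inflect differently (paloeka, nosevop), so the last vowel is not what conditions the rule; whether the stem ends in a vowel or a consonant is.
"babdep" ends in a consonant. The stems ending in a consonant (sevop → nosevop, wenlip → nowenlip) add the prefix no-.
The other pattern: stems ending in a vowel add -eka.
So babdep → nobabdep.

nobabdep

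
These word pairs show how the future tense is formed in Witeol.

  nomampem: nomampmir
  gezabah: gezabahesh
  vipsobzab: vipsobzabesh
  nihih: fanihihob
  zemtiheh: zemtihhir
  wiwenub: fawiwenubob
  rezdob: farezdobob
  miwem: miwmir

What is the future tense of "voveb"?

gezabah and zemtiheh both end in -h yet inflect differently (gezabahesh, zemtihhir), so the final letter is not what conditions the rule; the last vowel is.
"voveb" has last vowel 'e'. The stems whose last vowel is 'e' (nomampem → nomampmir, miwem → miwmir, zemtiheh → zemtihhir) delete the last vowel and add -ir.
So voveb → vovbir.

vovbir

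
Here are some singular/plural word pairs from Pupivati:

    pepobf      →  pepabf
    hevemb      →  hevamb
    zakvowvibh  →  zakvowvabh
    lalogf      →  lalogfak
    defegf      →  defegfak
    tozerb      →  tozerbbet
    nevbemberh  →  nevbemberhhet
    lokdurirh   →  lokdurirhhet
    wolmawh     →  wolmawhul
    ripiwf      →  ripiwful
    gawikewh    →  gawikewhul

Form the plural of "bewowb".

"bewowb" has second-to-last letter 'w'. The stems whose second-to-last letter is 'w' (wolmawh → wolmawhul, ripiwf → ripiwful, gawikewh → gawikewhul) add -ul.
The other patterns: stems whose second-to-last letter is 'b' or 'm' change the last vowel to 'a'; stems whose second-to-last letter is 'g' add -ak; stems whose second-to-last letter is 'r' double the final consonant and add -et.
So bewowb → bewowbul.

bewowbul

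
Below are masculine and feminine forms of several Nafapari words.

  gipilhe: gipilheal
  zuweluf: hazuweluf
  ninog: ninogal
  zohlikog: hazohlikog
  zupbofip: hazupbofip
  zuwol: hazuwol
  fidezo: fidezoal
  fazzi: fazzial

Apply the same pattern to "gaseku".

gasekual

zohlikog and ninog both end in -g yet inflect differently (hazohlikog, ninogal), so the final letter is not what conditions the rule; the first letter is.
"gaseku" begins with g-. The one such stem in the data (gipilhe → gipilheal) adds -al, so the same rule applies.
The other pattern: stems beginning with z- add the prefix ha-.
So gaseku → gasekual.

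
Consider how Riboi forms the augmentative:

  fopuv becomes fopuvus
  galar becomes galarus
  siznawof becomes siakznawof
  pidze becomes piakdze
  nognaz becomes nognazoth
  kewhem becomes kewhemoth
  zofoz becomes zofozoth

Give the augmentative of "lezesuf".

leakzesuf

galar and nognaz both have last vowel 'a' yet inflect differently (galarus, nognazoth), so the last vowel is not what conditions the rule; the final letter is.
"lezesuf" ends in -f. The one such stem in the data (siznawof → siakznawof) inserts -ak- after the first vowel (as does pidze), so the same rule applies.
So lezesuf → leakzesuf.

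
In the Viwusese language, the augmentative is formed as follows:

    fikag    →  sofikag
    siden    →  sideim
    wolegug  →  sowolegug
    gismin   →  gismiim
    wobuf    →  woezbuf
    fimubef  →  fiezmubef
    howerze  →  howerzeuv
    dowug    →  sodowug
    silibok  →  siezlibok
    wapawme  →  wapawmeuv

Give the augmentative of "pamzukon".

"pamzukon" ends in -n. The stems ending in -n (gismin → gismiim, siden → sideim) drop the final letter and add -im.
So pamzukon → pamzukoim.

pamzukoim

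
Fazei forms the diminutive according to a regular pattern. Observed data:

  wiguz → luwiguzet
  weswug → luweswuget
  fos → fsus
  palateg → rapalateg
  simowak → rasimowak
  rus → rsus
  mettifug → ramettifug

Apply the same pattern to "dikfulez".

radikfulez

weswug and palateg both end in -g yet inflect differently (luweswuget, rapalateg), so the final letter is not what conditions the rule; the number of vowels is.
"dikfulez" has 3 vowels. The stems with 3 vowels (simowak → rasimowak, palateg → rapalateg, mettifug → ramettifug) add the prefix ra-.
The other patterns: stems with 1 vowel delete the last vowel and add -us; stems with 2 vowels add lu- … -et around the stem.
So dikfulez → radikfulez.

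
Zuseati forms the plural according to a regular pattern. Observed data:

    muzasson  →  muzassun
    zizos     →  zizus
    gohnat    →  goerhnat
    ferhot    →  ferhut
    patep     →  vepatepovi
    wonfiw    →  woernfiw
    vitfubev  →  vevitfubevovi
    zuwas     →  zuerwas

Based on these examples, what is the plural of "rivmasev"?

verivmasevovi

zizos and zuwas both end in -s yet inflect differently (zizus, zuerwas), so the final letter is not what conditions the rule; the last vowel is.
"rivmasev" has last vowel 'e'. The stems whose last vowel is 'e' (patep → vepatepovi, vitfubev → vevitfubevovi) add ve- … -ovi around the stem.
The other patterns: stems whose last vowel is 'o' change the last vowel to 'u'; stems whose last vowel is 'a' or 'i' insert -er- after the first vowel.
So rivmasev → verivmasevovi.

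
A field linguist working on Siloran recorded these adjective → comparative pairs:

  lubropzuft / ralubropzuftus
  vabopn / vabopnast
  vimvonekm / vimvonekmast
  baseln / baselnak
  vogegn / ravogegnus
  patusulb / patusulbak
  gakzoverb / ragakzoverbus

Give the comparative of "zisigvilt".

vabopn and baseln both end in -n yet inflect differently (vabopnast, baselnak), so the final letter is not what conditions the rule; the second-to-last letter is.
"zisigvilt" has second-to-last letter 'l'. The stems whose second-to-last letter is 'l' (baseln → baselnak, patusulb → patusulbak) add -ak.
So zisigvilt → zisigviltak.

zisigviltak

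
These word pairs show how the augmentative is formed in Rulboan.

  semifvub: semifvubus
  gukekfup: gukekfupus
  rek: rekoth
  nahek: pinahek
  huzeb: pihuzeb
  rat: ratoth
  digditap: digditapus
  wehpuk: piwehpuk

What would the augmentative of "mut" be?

mutoth

"mut" has 1 vowel. The stems with 1 vowel (rat → ratoth, rek → rekoth) add -oth.
The other patterns: stems with 2 vowels add the prefix pi-; stems with 3 vowels add -us.
So mut → mutoth.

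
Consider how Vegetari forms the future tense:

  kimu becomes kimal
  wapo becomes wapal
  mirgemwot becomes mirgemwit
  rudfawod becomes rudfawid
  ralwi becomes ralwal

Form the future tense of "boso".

bosal

rudfawod and wapo both have last vowel 'o' yet inflect differently (rudfawid, wapal), so the last vowel is not what conditions the rule; whether the stem ends in a vowel or a consonant is.
"boso" ends in a vowel. The stems ending in a vowel (kimu → kimal, ralwi → ralwal, wapo → wapal) drop the final letter and add -al.
The other pattern: stems ending in a consonant change the last vowel to 'i'.
So boso → bosal.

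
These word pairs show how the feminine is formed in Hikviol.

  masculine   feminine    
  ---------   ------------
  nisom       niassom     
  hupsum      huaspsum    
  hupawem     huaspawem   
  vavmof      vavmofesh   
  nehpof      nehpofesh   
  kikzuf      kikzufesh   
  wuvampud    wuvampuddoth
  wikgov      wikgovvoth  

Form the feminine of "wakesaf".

nisom and vavmof both have last vowel 'o' yet inflect differently (niassom, vavmofesh), so the last vowel is not what conditions the rule; the final letter is.
"wakesaf" ends in -f. The stems ending in -f (vavmof → vavmofesh, nehpof → nehpofesh, kikzuf → kikzufesh) add -esh.
So wakesaf → wakesafesh.

wakesafesh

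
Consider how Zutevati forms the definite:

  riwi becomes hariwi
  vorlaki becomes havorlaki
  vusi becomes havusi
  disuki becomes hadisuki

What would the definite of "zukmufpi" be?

Every pair shown (riwi → hariwi, vorlaki → havorlaki, vusi → havusi, …) follows the same rule: add the prefix ha-.
So zukmufpi → hazukmufpi.

hazukmufpi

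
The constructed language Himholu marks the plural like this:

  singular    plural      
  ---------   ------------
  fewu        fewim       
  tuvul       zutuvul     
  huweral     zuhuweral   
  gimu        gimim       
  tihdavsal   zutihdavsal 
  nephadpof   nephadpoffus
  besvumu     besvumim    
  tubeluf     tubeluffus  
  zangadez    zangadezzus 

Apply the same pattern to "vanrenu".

vanrenim

"vanrenu" ends in -u. The stems ending in -u (gimu → gimim, fewu → fewim, besvumu → besvumim) drop the final letter and add -im.
The other patterns: stems ending in -l add the prefix zu-; stems ending in -f or -z double the final consonant and add -us.
So vanrenu → vanrenim.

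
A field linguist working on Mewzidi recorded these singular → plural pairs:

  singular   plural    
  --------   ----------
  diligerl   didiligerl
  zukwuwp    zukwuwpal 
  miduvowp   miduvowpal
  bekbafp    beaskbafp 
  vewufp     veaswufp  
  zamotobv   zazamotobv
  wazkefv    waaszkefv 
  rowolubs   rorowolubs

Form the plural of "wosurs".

"wosurs" has second-to-last letter 'r'. The one such stem in the data (diligerl → didiligerl) repeats the first consonant+vowel as a prefix (as do zamotobv, rowolubs), so the same rule applies.
So wosurs → wowosurs.

wowosurs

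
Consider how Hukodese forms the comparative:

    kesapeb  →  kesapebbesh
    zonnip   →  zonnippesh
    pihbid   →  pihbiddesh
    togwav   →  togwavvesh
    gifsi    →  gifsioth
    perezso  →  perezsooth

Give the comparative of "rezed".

"rezed" ends in a consonant. The stems ending in a consonant (kesapeb → kesapebbesh, zonnip → zonnippesh, pihbid → pihbiddesh) double the final consonant and add -esh.
The other pattern: stems ending in a vowel add -oth.
So rezed → rezeddesh.

rezeddesh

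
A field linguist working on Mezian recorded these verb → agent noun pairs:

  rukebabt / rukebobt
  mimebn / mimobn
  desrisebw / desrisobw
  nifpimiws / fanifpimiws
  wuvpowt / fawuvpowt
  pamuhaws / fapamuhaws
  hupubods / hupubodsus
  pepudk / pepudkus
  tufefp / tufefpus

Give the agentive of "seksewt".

rukebabt and wuvpowt both end in -t yet inflect differently (rukebobt, fawuvpowt), so the final letter is not what conditions the rule; the second-to-last letter is.
"seksewt" has second-to-last letter 'w'. The stems whose second-to-last letter is 'w' (nifpimiws → fanifpimiws, wuvpowt → fawuvpowt, pamuhaws → fapamuhaws) add the prefix fa-.
The other patterns: stems whose second-to-last letter is 'b' change the last vowel to 'o'; stems whose second-to-last letter is 'd' or 'f' add -us.
So seksewt → faseksewt.

faseksewt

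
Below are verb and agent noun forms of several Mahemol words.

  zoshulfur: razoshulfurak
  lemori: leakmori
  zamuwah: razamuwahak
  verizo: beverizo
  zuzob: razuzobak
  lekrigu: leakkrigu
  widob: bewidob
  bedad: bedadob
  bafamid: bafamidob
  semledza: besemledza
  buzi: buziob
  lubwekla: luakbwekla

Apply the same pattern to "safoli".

lemori and buzi both end in -i yet inflect differently (leakmori, buziob), so the final letter is not what conditions the rule; the first letter is.
"safoli" begins with s-. The one such stem in the data (semledza → besemledza) adds the prefix be-, so the same rule applies.
The other patterns: stems beginning with l- insert -ak- after the first vowel; stems beginning with b- add -ob; stems beginning with z- add ra- … -ak around the stem.
So safoli → besafoli.

besafoli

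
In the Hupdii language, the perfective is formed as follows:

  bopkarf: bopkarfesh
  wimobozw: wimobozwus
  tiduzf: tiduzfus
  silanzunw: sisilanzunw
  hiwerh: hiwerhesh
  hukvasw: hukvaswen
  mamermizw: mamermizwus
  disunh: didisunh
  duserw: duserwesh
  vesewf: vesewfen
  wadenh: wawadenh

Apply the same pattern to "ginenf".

giginenf

"ginenf" has second-to-last letter 'n'. The stems whose second-to-last letter is 'n' (silanzunw → sisilanzunw, wadenh → wawadenh, disunh → didisunh) repeat the first consonant+vowel as a prefix.
So ginenf → giginenf.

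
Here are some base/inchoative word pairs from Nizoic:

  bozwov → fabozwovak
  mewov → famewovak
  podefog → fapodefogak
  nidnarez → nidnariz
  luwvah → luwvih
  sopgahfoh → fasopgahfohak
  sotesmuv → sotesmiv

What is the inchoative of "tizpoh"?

fatizpohak

bozwov and sotesmuv both end in -v yet inflect differently (fabozwovak, sotesmiv), so the final letter is not what conditions the rule; the last vowel is.
"tizpoh" has last vowel 'o'. The stems whose last vowel is 'o' (bozwov → fabozwovak, podefog → fapodefogak, sopgahfoh → fasopgahfohak) add fa- … -ak around the stem.
So tizpoh → fatizpohak.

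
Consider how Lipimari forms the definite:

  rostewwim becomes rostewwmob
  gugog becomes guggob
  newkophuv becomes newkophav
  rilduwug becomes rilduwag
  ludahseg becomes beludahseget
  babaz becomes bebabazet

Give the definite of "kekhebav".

bekekhebavet

gugog and rilduwug both end in -g yet inflect differently (guggob, rilduwag), so the final letter is not what conditions the rule; the last vowel is.
"kekhebav" has last vowel 'a'. The one such stem in the data (babaz → bebabazet) adds be- … -et around the stem, so the same rule applies.
So kekhebav → bekekhebavet.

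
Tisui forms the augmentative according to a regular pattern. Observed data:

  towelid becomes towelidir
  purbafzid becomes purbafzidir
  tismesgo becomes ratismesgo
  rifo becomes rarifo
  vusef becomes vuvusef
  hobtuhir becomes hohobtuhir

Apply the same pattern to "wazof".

"wazof" ends in -f. The one such stem in the data (vusef → vuvusef) repeats the first consonant+vowel as a prefix (as does hobtuhir), so the same rule applies.
The other patterns: stems ending in -d add -ir; stems ending in -o add the prefix ra-.
So wazof → wawazof.

wawazof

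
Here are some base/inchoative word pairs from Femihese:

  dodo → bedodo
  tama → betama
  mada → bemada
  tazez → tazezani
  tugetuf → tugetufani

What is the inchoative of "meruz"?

meruzani

tama and tazez both begin with t- yet inflect differently (betama, tazezani), so the first letter is not what conditions the rule; whether the stem ends in a vowel or a consonant is.
"meruz" ends in a consonant. The stems ending in a consonant (tazez → tazezani, tugetuf → tugetufani) add -ani.
The other pattern: stems ending in a vowel add the prefix be-.
So meruz → meruzani.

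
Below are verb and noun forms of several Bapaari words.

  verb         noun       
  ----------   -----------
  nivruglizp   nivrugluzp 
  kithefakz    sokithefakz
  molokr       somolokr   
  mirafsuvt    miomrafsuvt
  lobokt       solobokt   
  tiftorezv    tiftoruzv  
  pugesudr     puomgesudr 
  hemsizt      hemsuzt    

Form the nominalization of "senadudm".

seomnadudm

"senadudm" has second-to-last letter 'd'. The one such stem in the data (pugesudr → puomgesudr) inserts -om- after the first vowel (as does mirafsuvt), so the same rule applies.
The other patterns: stems whose second-to-last letter is 'z' change the last vowel to 'u'; stems whose second-to-last letter is 'k' add the prefix so-.
So senadudm → seomnadudm.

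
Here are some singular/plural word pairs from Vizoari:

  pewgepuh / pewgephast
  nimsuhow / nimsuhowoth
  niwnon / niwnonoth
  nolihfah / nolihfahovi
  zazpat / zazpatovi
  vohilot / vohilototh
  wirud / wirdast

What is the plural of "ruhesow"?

ruhesowoth

"ruhesow" has last vowel 'o'. The stems whose last vowel is 'o' (niwnon → niwnonoth, nimsuhow → nimsuhowoth, vohilot → vohilototh) add -oth.
The other patterns: stems whose last vowel is 'u' delete the last vowel and add -ast; stems whose last vowel is 'a' add -ovi.
So ruhesow → ruhesowoth.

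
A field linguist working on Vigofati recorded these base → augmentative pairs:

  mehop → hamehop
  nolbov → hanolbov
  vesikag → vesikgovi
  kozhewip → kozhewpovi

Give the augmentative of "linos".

mehop and kozhewip both end in -p yet inflect differently (hamehop, kozhewpovi), so the final letter is not what conditions the rule; the last vowel is.
"linos" has last vowel 'o'. The stems whose last vowel is 'o' (mehop → hamehop, nolbov → hanolbov) add the prefix ha-.
The other pattern: stems whose last vowel is 'a' or 'i' delete the last vowel and add -ovi.
So linos → halinos.

halinos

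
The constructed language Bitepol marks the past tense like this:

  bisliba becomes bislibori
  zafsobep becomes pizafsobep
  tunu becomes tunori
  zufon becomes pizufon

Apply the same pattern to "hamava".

hamavori

"hamava" ends in a vowel. The stems ending in a vowel (bisliba → bislibori, tunu → tunori) drop the final letter and add -ori.
So hamava → hamavori.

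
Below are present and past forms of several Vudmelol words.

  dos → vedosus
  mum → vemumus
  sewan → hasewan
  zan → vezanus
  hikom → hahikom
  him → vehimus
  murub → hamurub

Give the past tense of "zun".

vezunus

hikom and mum both end in -m yet inflect differently (hahikom, vemumus), so the final letter is not what conditions the rule; the number of vowels is.
"zun" has 1 vowel. The stems with 1 vowel (mum → vemumus, dos → vedosus, him → vehimus) add ve- … -us around the stem.
The other pattern: stems with 2 vowels add the prefix ha-.
So zun → vezunus.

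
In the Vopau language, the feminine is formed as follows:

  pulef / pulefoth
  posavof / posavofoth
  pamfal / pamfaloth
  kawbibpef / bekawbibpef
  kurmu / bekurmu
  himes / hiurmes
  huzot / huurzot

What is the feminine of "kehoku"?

bekehoku

pulef and kawbibpef both end in -f yet inflect differently (pulefoth, bekawbibpef), so the final letter is not what conditions the rule; the first letter is.
"kehoku" begins with k-. The stems beginning with k- (kawbibpef → bekawbibpef, kurmu → bekurmu) add the prefix be-.
The other patterns: stems beginning with p- add -oth; stems beginning with h- insert -ur- after the first vowel.
So kehoku → bekehoku.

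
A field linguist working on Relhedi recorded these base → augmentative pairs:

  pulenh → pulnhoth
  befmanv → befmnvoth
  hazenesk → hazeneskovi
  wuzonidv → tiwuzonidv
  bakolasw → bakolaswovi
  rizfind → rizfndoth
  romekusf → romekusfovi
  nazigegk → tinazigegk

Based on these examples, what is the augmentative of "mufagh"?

befmanv and wuzonidv both end in -v yet inflect differently (befmnvoth, tiwuzonidv), so the final letter is not what conditions the rule; the second-to-last letter is.
"mufagh" has second-to-last letter 'g'. The one such stem in the data (nazigegk → tinazigegk) adds the prefix ti-, so the same rule applies.
The other patterns: stems whose second-to-last letter is 'n' delete the last vowel and add -oth; stems whose second-to-last letter is 's' add -ovi.
So mufagh → timufagh.

timufagh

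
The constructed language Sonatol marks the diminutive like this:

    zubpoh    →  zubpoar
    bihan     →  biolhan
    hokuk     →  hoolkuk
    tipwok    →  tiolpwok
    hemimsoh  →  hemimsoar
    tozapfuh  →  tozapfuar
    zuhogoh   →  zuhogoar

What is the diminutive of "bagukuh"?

bagukuar

"bagukuh" ends in -h. The stems ending in -h (hemimsoh → hemimsoar, zuhogoh → zuhogoar, zubpoh → zubpoar) drop the final letter and add -ar.
The other pattern: stems ending in -k or -n insert -ol- after the first vowel.
So bagukuh → bagukuar.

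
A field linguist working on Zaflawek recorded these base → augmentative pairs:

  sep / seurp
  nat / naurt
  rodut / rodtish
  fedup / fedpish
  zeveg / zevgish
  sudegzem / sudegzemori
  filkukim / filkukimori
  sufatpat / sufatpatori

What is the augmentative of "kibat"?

nat and rodut both end in -t yet inflect differently (naurt, rodtish), so the final letter is not what conditions the rule; the number of vowels is.
"kibat" has 2 vowels. The stems with 2 vowels (rodut → rodtish, fedup → fedpish, zeveg → zevgish) delete the last vowel and add -ish.
The other patterns: stems with 1 vowel insert -ur- after the first vowel; stems with 3 vowels add -ori.
So kibat → kibtish.

kibtish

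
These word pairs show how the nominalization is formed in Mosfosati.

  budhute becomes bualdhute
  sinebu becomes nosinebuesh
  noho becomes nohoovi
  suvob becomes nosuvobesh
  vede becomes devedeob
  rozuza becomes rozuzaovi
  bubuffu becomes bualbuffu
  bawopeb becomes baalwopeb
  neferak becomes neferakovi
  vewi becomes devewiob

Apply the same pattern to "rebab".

rebabovi

budhute and vede both end in -e yet inflect differently (bualdhute, devedeob), so the final letter is not what conditions the rule; the first letter is.
"rebab" begins with r-. The one such stem in the data (rozuza → rozuzaovi) adds -ovi, so the same rule applies.
So rebab → rebabovi.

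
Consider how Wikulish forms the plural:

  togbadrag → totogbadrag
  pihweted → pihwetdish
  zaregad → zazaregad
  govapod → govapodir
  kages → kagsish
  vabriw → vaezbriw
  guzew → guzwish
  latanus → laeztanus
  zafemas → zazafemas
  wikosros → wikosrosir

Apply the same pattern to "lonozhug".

loeznozhug

"lonozhug" has last vowel 'u'. The one such stem in the data (latanus → laeztanus) inserts -ez- after the first vowel (as does vabriw), so the same rule applies.
So lonozhug → loeznozhug.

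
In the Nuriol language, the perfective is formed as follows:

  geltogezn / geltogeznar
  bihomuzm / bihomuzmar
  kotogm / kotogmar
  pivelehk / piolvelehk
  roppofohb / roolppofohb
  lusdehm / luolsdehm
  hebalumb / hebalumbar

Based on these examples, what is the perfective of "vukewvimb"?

vukewvimbar

lusdehm and kotogm both end in -m yet inflect differently (luolsdehm, kotogmar), so the final letter is not what conditions the rule; the second-to-last letter is.
"vukewvimb" has second-to-last letter 'm'. The one such stem in the data (hebalumb → hebalumbar) adds -ar, so the same rule applies.
The other pattern: stems whose second-to-last letter is 'h' insert -ol- after the first vowel.
So vukewvimb → vukewvimbar.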